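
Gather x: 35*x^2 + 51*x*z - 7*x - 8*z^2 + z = 35*x^2 + x*(51*z - 7) - 8*z^2 + z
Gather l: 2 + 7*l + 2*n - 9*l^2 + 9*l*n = -9*l^2 + l*(9*n + 7) + 2*n + 2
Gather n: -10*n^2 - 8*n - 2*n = -10*n^2 - 10*n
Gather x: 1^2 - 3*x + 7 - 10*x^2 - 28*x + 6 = -10*x^2 - 31*x + 14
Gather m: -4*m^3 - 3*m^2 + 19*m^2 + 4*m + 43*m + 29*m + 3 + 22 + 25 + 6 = -4*m^3 + 16*m^2 + 76*m + 56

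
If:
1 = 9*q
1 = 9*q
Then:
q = 1/9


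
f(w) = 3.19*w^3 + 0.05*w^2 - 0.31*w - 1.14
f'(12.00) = 1378.97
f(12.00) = 5514.66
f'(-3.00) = 85.52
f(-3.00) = -85.89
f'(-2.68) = 68.16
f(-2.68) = -61.35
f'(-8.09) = 625.22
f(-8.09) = -1684.39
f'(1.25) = 14.77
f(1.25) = 4.78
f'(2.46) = 57.85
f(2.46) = 45.89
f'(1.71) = 27.84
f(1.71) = 14.43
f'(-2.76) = 72.31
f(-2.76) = -66.97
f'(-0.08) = -0.26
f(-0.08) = -1.12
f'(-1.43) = 19.12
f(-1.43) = -9.92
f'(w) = 9.57*w^2 + 0.1*w - 0.31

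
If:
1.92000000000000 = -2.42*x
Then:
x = -0.79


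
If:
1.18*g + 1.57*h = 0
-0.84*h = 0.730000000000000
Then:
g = 1.16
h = -0.87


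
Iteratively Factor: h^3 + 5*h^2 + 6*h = (h)*(h^2 + 5*h + 6) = h*(h + 2)*(h + 3)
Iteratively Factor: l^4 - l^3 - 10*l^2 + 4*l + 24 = (l + 2)*(l^3 - 3*l^2 - 4*l + 12) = (l - 3)*(l + 2)*(l^2 - 4) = (l - 3)*(l - 2)*(l + 2)*(l + 2)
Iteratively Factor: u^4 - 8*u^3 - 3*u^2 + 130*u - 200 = (u - 2)*(u^3 - 6*u^2 - 15*u + 100) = (u - 5)*(u - 2)*(u^2 - u - 20) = (u - 5)*(u - 2)*(u + 4)*(u - 5)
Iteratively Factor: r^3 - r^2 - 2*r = (r - 2)*(r^2 + r) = (r - 2)*(r + 1)*(r)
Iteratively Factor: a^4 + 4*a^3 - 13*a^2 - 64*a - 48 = (a + 4)*(a^3 - 13*a - 12) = (a + 1)*(a + 4)*(a^2 - a - 12) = (a - 4)*(a + 1)*(a + 4)*(a + 3)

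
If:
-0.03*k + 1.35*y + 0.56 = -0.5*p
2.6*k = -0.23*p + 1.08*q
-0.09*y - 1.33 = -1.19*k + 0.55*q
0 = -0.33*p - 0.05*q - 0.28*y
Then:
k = -14.61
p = 8.29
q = -33.40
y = -3.81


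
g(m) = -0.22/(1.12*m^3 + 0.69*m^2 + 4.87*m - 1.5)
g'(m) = -0.22*(-3.36*m^2 - 1.38*m - 4.87)/(1.12*m^3 + 0.69*m^2 + 4.87*m - 1.5)^2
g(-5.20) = 0.00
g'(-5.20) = 0.00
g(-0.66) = 0.05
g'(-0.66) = 0.05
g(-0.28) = 0.08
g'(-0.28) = 0.13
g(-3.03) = 0.01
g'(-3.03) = 0.00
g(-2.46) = 0.01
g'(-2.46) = 0.01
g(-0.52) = 0.05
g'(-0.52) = 0.07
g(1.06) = -0.04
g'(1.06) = 0.07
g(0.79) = -0.07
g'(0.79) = 0.16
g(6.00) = -0.00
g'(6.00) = 0.00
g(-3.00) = 0.01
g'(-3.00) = 0.00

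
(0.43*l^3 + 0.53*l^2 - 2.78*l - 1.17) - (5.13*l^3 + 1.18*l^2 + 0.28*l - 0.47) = -4.7*l^3 - 0.65*l^2 - 3.06*l - 0.7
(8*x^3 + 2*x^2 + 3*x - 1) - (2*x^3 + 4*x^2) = 6*x^3 - 2*x^2 + 3*x - 1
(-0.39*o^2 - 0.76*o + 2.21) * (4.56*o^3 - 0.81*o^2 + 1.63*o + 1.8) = -1.7784*o^5 - 3.1497*o^4 + 10.0575*o^3 - 3.7309*o^2 + 2.2343*o + 3.978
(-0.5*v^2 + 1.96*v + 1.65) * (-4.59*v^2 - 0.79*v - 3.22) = 2.295*v^4 - 8.6014*v^3 - 7.5119*v^2 - 7.6147*v - 5.313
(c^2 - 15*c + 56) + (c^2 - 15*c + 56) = 2*c^2 - 30*c + 112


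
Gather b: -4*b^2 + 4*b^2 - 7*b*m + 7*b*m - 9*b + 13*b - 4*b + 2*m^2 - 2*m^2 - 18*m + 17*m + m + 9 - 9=0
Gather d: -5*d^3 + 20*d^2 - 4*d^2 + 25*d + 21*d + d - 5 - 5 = -5*d^3 + 16*d^2 + 47*d - 10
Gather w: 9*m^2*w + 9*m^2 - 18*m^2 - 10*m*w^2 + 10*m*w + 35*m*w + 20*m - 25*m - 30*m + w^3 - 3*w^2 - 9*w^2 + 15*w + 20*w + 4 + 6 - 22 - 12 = -9*m^2 - 35*m + w^3 + w^2*(-10*m - 12) + w*(9*m^2 + 45*m + 35) - 24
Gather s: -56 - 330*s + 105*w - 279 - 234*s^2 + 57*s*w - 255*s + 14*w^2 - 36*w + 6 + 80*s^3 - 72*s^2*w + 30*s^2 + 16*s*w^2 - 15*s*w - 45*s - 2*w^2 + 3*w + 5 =80*s^3 + s^2*(-72*w - 204) + s*(16*w^2 + 42*w - 630) + 12*w^2 + 72*w - 324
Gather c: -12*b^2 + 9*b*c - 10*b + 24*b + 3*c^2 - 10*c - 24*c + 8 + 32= -12*b^2 + 14*b + 3*c^2 + c*(9*b - 34) + 40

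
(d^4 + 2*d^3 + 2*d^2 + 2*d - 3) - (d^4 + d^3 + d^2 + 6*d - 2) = d^3 + d^2 - 4*d - 1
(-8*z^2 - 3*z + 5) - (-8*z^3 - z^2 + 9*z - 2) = 8*z^3 - 7*z^2 - 12*z + 7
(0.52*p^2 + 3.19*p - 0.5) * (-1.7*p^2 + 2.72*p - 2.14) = -0.884*p^4 - 4.0086*p^3 + 8.414*p^2 - 8.1866*p + 1.07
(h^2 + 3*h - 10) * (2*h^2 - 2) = 2*h^4 + 6*h^3 - 22*h^2 - 6*h + 20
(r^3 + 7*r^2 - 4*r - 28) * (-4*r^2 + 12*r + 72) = -4*r^5 - 16*r^4 + 172*r^3 + 568*r^2 - 624*r - 2016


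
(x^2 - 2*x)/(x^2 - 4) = x/(x + 2)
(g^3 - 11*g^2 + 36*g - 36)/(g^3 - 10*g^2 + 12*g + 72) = (g^2 - 5*g + 6)/(g^2 - 4*g - 12)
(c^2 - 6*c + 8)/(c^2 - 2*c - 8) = (c - 2)/(c + 2)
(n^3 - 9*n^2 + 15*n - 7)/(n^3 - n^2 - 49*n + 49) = (n - 1)/(n + 7)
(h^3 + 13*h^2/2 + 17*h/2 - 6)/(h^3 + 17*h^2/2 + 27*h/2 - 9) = (h + 4)/(h + 6)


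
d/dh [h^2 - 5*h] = 2*h - 5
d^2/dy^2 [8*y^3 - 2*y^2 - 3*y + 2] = 48*y - 4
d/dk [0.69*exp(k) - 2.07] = 0.69*exp(k)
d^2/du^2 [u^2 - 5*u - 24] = 2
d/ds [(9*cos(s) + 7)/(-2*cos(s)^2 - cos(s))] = -(18*sin(s) + 7*sin(s)/cos(s)^2 + 28*tan(s))/(2*cos(s) + 1)^2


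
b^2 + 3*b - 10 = (b - 2)*(b + 5)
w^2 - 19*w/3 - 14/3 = (w - 7)*(w + 2/3)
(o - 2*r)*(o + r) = o^2 - o*r - 2*r^2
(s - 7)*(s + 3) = s^2 - 4*s - 21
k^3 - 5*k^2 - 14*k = k*(k - 7)*(k + 2)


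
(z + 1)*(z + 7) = z^2 + 8*z + 7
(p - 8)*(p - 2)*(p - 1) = p^3 - 11*p^2 + 26*p - 16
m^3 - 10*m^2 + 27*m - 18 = (m - 6)*(m - 3)*(m - 1)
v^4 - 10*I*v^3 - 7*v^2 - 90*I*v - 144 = (v - 8*I)*(v - 3*I)*(v - 2*I)*(v + 3*I)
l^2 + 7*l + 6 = (l + 1)*(l + 6)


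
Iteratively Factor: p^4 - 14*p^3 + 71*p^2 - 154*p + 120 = (p - 4)*(p^3 - 10*p^2 + 31*p - 30) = (p - 4)*(p - 2)*(p^2 - 8*p + 15) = (p - 4)*(p - 3)*(p - 2)*(p - 5)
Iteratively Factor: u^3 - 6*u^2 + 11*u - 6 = (u - 2)*(u^2 - 4*u + 3) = (u - 2)*(u - 1)*(u - 3)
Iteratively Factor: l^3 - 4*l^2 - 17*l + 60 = (l - 3)*(l^2 - l - 20) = (l - 5)*(l - 3)*(l + 4)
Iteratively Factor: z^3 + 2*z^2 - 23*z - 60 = (z - 5)*(z^2 + 7*z + 12) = (z - 5)*(z + 3)*(z + 4)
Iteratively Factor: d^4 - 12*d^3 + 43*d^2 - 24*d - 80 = (d - 4)*(d^3 - 8*d^2 + 11*d + 20) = (d - 4)*(d + 1)*(d^2 - 9*d + 20) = (d - 4)^2*(d + 1)*(d - 5)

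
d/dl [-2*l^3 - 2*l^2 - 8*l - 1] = -6*l^2 - 4*l - 8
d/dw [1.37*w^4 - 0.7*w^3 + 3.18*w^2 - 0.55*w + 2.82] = 5.48*w^3 - 2.1*w^2 + 6.36*w - 0.55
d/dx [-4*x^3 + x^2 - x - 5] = -12*x^2 + 2*x - 1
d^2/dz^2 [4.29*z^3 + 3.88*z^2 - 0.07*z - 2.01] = 25.74*z + 7.76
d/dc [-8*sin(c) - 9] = -8*cos(c)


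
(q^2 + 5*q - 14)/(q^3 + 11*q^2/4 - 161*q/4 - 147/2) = 4*(q - 2)/(4*q^2 - 17*q - 42)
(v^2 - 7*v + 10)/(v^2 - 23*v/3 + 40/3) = 3*(v - 2)/(3*v - 8)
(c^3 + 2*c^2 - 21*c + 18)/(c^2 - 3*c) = c + 5 - 6/c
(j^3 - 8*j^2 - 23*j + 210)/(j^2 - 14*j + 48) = (j^2 - 2*j - 35)/(j - 8)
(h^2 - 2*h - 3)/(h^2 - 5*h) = (h^2 - 2*h - 3)/(h*(h - 5))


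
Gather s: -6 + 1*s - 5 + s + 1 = 2*s - 10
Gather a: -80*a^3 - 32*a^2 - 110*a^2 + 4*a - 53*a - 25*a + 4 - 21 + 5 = -80*a^3 - 142*a^2 - 74*a - 12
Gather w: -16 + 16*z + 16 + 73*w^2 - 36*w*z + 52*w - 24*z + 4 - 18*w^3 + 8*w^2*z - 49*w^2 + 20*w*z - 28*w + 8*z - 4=-18*w^3 + w^2*(8*z + 24) + w*(24 - 16*z)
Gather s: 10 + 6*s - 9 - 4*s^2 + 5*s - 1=-4*s^2 + 11*s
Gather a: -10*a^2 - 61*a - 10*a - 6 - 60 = -10*a^2 - 71*a - 66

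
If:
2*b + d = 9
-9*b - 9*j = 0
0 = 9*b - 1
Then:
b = 1/9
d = 79/9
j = -1/9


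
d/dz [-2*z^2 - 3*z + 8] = -4*z - 3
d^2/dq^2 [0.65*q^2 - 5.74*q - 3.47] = 1.30000000000000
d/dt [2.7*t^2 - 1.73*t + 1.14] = 5.4*t - 1.73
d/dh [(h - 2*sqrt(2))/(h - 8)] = 2*(-4 + sqrt(2))/(h - 8)^2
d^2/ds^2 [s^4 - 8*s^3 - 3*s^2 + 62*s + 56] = 12*s^2 - 48*s - 6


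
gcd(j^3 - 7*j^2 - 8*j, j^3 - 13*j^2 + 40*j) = j^2 - 8*j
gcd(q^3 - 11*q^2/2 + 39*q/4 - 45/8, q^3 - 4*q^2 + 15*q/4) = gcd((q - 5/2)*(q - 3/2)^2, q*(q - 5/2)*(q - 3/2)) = q^2 - 4*q + 15/4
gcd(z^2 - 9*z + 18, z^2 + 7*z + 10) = 1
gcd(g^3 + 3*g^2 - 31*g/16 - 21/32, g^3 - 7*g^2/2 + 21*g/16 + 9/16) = g^2 - g/2 - 3/16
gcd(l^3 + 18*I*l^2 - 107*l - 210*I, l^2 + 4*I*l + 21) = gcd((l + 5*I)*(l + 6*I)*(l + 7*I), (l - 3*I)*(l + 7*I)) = l + 7*I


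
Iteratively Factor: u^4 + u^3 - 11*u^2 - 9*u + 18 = (u - 1)*(u^3 + 2*u^2 - 9*u - 18) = (u - 3)*(u - 1)*(u^2 + 5*u + 6) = (u - 3)*(u - 1)*(u + 3)*(u + 2)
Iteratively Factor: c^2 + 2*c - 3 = (c - 1)*(c + 3)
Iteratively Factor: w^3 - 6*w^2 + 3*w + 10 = (w - 2)*(w^2 - 4*w - 5) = (w - 2)*(w + 1)*(w - 5)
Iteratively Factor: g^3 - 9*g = (g + 3)*(g^2 - 3*g) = g*(g + 3)*(g - 3)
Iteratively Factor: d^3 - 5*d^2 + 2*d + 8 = (d - 4)*(d^2 - d - 2) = (d - 4)*(d + 1)*(d - 2)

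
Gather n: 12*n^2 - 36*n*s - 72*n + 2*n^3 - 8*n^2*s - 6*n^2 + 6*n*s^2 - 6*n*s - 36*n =2*n^3 + n^2*(6 - 8*s) + n*(6*s^2 - 42*s - 108)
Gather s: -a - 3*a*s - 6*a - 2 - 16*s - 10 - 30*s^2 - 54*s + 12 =-7*a - 30*s^2 + s*(-3*a - 70)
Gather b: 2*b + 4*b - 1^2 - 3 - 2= 6*b - 6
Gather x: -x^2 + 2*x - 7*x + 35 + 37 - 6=-x^2 - 5*x + 66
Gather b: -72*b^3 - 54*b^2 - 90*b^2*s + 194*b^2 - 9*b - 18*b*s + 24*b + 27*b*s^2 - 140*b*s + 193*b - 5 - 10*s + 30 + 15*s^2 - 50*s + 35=-72*b^3 + b^2*(140 - 90*s) + b*(27*s^2 - 158*s + 208) + 15*s^2 - 60*s + 60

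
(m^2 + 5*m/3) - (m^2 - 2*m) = 11*m/3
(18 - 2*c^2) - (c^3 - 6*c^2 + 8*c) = -c^3 + 4*c^2 - 8*c + 18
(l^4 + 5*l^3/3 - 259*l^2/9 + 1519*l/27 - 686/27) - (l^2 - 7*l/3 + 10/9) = l^4 + 5*l^3/3 - 268*l^2/9 + 1582*l/27 - 716/27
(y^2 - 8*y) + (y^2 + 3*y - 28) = 2*y^2 - 5*y - 28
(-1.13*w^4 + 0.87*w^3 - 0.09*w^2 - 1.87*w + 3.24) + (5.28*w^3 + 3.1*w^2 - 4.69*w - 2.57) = -1.13*w^4 + 6.15*w^3 + 3.01*w^2 - 6.56*w + 0.67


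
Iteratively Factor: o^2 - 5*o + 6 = (o - 3)*(o - 2)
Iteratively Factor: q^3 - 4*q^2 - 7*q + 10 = (q + 2)*(q^2 - 6*q + 5) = (q - 1)*(q + 2)*(q - 5)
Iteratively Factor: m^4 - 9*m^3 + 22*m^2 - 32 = (m - 2)*(m^3 - 7*m^2 + 8*m + 16) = (m - 4)*(m - 2)*(m^2 - 3*m - 4) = (m - 4)*(m - 2)*(m + 1)*(m - 4)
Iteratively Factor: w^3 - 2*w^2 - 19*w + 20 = (w - 1)*(w^2 - w - 20) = (w - 5)*(w - 1)*(w + 4)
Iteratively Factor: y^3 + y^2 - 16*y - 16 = (y - 4)*(y^2 + 5*y + 4) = (y - 4)*(y + 4)*(y + 1)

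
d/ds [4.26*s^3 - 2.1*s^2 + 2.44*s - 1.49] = 12.78*s^2 - 4.2*s + 2.44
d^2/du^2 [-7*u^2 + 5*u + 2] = -14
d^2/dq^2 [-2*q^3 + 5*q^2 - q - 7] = 10 - 12*q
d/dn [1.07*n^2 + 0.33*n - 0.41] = 2.14*n + 0.33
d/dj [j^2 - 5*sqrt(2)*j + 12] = 2*j - 5*sqrt(2)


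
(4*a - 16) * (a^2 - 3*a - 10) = 4*a^3 - 28*a^2 + 8*a + 160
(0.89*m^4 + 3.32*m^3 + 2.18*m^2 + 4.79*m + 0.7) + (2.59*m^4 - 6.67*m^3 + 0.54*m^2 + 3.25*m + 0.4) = 3.48*m^4 - 3.35*m^3 + 2.72*m^2 + 8.04*m + 1.1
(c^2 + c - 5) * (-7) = -7*c^2 - 7*c + 35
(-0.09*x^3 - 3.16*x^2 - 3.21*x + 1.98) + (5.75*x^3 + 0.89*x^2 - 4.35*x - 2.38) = 5.66*x^3 - 2.27*x^2 - 7.56*x - 0.4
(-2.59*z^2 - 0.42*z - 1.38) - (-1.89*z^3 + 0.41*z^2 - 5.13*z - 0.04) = 1.89*z^3 - 3.0*z^2 + 4.71*z - 1.34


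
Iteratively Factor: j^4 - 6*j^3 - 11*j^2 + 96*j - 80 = (j - 5)*(j^3 - j^2 - 16*j + 16) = (j - 5)*(j - 4)*(j^2 + 3*j - 4) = (j - 5)*(j - 4)*(j - 1)*(j + 4)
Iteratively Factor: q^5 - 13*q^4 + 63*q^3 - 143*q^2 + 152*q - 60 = (q - 1)*(q^4 - 12*q^3 + 51*q^2 - 92*q + 60) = (q - 5)*(q - 1)*(q^3 - 7*q^2 + 16*q - 12) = (q - 5)*(q - 2)*(q - 1)*(q^2 - 5*q + 6) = (q - 5)*(q - 2)^2*(q - 1)*(q - 3)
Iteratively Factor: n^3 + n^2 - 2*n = (n - 1)*(n^2 + 2*n) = n*(n - 1)*(n + 2)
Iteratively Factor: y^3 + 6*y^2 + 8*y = (y + 2)*(y^2 + 4*y) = y*(y + 2)*(y + 4)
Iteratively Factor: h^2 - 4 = (h - 2)*(h + 2)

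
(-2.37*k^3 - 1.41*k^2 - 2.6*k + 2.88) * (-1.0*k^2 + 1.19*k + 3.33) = 2.37*k^5 - 1.4103*k^4 - 6.97*k^3 - 10.6693*k^2 - 5.2308*k + 9.5904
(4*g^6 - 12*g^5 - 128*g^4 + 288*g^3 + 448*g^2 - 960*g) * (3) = 12*g^6 - 36*g^5 - 384*g^4 + 864*g^3 + 1344*g^2 - 2880*g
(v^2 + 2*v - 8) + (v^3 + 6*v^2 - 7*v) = v^3 + 7*v^2 - 5*v - 8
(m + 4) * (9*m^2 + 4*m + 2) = 9*m^3 + 40*m^2 + 18*m + 8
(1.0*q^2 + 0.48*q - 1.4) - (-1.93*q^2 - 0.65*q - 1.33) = 2.93*q^2 + 1.13*q - 0.0699999999999998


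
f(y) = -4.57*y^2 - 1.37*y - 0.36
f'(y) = -9.14*y - 1.37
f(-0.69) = -1.59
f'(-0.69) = 4.94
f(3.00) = -45.60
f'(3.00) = -28.79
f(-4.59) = -90.35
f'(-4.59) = 40.58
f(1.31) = -10.00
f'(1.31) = -13.34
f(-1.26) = -5.89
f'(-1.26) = 10.15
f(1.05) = -6.84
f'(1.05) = -10.97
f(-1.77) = -12.25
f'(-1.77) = 14.81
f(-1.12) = -4.56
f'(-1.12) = 8.87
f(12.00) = -674.88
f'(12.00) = -111.05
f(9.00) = -382.86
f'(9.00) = -83.63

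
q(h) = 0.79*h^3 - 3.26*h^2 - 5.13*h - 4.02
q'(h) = 2.37*h^2 - 6.52*h - 5.13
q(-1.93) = -11.94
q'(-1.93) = 16.28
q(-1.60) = -7.39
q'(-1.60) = 11.37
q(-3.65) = -67.14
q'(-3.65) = 50.24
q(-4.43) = -113.95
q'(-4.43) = 70.26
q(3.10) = -27.72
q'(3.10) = -2.57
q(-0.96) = -2.80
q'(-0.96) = 3.31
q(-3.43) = -56.66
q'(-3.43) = 45.12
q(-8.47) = -674.48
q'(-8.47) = 220.12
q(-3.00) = -39.30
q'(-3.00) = 35.76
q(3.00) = -27.42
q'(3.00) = -3.36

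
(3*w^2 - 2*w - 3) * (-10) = -30*w^2 + 20*w + 30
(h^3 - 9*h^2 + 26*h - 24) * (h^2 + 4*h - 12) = h^5 - 5*h^4 - 22*h^3 + 188*h^2 - 408*h + 288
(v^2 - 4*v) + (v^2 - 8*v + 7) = 2*v^2 - 12*v + 7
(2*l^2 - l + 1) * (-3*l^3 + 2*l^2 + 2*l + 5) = -6*l^5 + 7*l^4 - l^3 + 10*l^2 - 3*l + 5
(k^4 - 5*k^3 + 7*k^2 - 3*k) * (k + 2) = k^5 - 3*k^4 - 3*k^3 + 11*k^2 - 6*k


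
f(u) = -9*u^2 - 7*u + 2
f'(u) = -18*u - 7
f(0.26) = -0.43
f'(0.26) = -11.68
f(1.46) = -27.40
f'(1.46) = -33.28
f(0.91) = -11.82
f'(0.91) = -23.38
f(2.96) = -97.57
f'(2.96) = -60.28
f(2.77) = -86.45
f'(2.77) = -56.86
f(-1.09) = -1.06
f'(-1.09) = 12.62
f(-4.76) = -168.60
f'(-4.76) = 78.68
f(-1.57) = -9.19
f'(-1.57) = 21.26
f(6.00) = -364.00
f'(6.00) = -115.00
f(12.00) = -1378.00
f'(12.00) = -223.00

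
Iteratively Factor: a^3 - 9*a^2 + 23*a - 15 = (a - 3)*(a^2 - 6*a + 5) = (a - 5)*(a - 3)*(a - 1)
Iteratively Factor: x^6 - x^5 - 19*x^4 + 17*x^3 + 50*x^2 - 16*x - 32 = (x + 1)*(x^5 - 2*x^4 - 17*x^3 + 34*x^2 + 16*x - 32) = (x + 1)^2*(x^4 - 3*x^3 - 14*x^2 + 48*x - 32) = (x - 2)*(x + 1)^2*(x^3 - x^2 - 16*x + 16) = (x - 4)*(x - 2)*(x + 1)^2*(x^2 + 3*x - 4) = (x - 4)*(x - 2)*(x + 1)^2*(x + 4)*(x - 1)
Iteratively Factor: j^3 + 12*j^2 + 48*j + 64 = (j + 4)*(j^2 + 8*j + 16) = (j + 4)^2*(j + 4)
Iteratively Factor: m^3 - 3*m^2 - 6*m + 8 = (m + 2)*(m^2 - 5*m + 4) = (m - 4)*(m + 2)*(m - 1)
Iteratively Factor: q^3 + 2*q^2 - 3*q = (q - 1)*(q^2 + 3*q) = q*(q - 1)*(q + 3)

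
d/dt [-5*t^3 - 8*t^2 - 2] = t*(-15*t - 16)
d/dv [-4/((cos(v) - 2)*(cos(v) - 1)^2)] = 4*(5 - 3*cos(v))*sin(v)/((cos(v) - 2)^2*(cos(v) - 1)^3)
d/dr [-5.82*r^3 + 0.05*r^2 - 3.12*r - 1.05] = -17.46*r^2 + 0.1*r - 3.12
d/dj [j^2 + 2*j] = 2*j + 2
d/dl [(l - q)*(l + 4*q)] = 2*l + 3*q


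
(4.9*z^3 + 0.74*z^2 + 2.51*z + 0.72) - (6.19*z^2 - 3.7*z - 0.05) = 4.9*z^3 - 5.45*z^2 + 6.21*z + 0.77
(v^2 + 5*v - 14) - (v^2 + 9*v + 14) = -4*v - 28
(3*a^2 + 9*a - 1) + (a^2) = 4*a^2 + 9*a - 1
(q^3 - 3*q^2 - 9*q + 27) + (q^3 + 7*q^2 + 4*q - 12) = 2*q^3 + 4*q^2 - 5*q + 15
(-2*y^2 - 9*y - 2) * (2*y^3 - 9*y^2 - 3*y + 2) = -4*y^5 + 83*y^3 + 41*y^2 - 12*y - 4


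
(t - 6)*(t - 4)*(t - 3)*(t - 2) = t^4 - 15*t^3 + 80*t^2 - 180*t + 144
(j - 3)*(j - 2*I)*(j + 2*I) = j^3 - 3*j^2 + 4*j - 12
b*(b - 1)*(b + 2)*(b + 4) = b^4 + 5*b^3 + 2*b^2 - 8*b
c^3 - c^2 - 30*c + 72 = (c - 4)*(c - 3)*(c + 6)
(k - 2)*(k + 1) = k^2 - k - 2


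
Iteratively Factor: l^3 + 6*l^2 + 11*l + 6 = (l + 2)*(l^2 + 4*l + 3) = (l + 2)*(l + 3)*(l + 1)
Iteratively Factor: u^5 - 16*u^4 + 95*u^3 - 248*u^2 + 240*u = (u - 4)*(u^4 - 12*u^3 + 47*u^2 - 60*u) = (u - 4)^2*(u^3 - 8*u^2 + 15*u) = u*(u - 4)^2*(u^2 - 8*u + 15) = u*(u - 5)*(u - 4)^2*(u - 3)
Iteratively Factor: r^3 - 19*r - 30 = (r - 5)*(r^2 + 5*r + 6) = (r - 5)*(r + 3)*(r + 2)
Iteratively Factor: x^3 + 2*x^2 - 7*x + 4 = (x + 4)*(x^2 - 2*x + 1) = (x - 1)*(x + 4)*(x - 1)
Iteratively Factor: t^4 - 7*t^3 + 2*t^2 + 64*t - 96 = (t - 2)*(t^3 - 5*t^2 - 8*t + 48) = (t - 4)*(t - 2)*(t^2 - t - 12) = (t - 4)*(t - 2)*(t + 3)*(t - 4)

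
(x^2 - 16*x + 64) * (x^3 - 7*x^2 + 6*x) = x^5 - 23*x^4 + 182*x^3 - 544*x^2 + 384*x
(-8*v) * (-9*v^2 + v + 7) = 72*v^3 - 8*v^2 - 56*v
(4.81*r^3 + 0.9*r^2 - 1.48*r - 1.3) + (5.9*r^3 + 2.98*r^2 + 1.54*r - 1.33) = 10.71*r^3 + 3.88*r^2 + 0.0600000000000001*r - 2.63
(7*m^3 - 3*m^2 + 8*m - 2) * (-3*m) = -21*m^4 + 9*m^3 - 24*m^2 + 6*m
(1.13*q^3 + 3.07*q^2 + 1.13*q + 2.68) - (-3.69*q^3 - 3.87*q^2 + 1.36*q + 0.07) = 4.82*q^3 + 6.94*q^2 - 0.23*q + 2.61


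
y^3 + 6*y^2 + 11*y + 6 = (y + 1)*(y + 2)*(y + 3)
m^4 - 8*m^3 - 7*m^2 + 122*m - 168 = (m - 7)*(m - 3)*(m - 2)*(m + 4)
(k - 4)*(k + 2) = k^2 - 2*k - 8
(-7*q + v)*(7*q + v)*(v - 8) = -49*q^2*v + 392*q^2 + v^3 - 8*v^2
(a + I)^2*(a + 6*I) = a^3 + 8*I*a^2 - 13*a - 6*I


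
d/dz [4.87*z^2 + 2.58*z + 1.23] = 9.74*z + 2.58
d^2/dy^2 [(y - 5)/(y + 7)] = -24/(y + 7)^3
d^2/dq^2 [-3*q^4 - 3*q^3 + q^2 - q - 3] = -36*q^2 - 18*q + 2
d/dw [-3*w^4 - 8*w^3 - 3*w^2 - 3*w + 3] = -12*w^3 - 24*w^2 - 6*w - 3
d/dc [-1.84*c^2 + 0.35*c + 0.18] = 0.35 - 3.68*c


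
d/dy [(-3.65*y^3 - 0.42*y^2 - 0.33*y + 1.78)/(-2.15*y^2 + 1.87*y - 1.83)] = (7.8475*y^4 - 13.651*y^3 + 18.5436*y^2 + 9.1912*y - 2.7247)/(4.6225*y^4 - 8.041*y^3 + 11.3659*y^2 - 6.8442*y + 3.3489)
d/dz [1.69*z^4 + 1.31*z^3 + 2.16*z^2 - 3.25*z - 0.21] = 6.76*z^3 + 3.93*z^2 + 4.32*z - 3.25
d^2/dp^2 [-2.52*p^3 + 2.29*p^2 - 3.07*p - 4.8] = 4.58 - 15.12*p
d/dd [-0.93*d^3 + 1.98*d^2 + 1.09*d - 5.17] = -2.79*d^2 + 3.96*d + 1.09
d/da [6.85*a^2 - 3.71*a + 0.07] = 13.7*a - 3.71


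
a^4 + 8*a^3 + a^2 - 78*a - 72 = (a - 3)*(a + 1)*(a + 4)*(a + 6)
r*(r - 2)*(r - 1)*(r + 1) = r^4 - 2*r^3 - r^2 + 2*r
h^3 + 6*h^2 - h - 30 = (h - 2)*(h + 3)*(h + 5)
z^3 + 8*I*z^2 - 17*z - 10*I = (z + I)*(z + 2*I)*(z + 5*I)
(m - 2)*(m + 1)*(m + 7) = m^3 + 6*m^2 - 9*m - 14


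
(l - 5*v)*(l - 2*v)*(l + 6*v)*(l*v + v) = l^4*v - l^3*v^2 + l^3*v - 32*l^2*v^3 - l^2*v^2 + 60*l*v^4 - 32*l*v^3 + 60*v^4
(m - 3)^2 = m^2 - 6*m + 9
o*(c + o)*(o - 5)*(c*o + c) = c^2*o^3 - 4*c^2*o^2 - 5*c^2*o + c*o^4 - 4*c*o^3 - 5*c*o^2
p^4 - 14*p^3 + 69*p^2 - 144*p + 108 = (p - 6)*(p - 3)^2*(p - 2)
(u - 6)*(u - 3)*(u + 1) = u^3 - 8*u^2 + 9*u + 18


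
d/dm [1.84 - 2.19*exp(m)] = -2.19*exp(m)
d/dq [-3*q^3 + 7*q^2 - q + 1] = -9*q^2 + 14*q - 1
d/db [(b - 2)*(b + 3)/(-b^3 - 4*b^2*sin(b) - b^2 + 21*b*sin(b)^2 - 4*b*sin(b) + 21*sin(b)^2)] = ((b - 2)*(b + 3)*(4*b^2*cos(b) + 3*b^2 + 8*b*sin(b) - 21*b*sin(2*b) + 4*b*cos(b) + 2*b - 21*sin(b)^2 + 4*sin(b) - 21*sin(2*b)) - (2*b + 1)*(b^3 + 4*b^2*sin(b) + b^2 - 21*b*sin(b)^2 + 4*b*sin(b) - 21*sin(b)^2))/((b + 1)^2*(b - 3*sin(b))^2*(b + 7*sin(b))^2)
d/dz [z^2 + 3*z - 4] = 2*z + 3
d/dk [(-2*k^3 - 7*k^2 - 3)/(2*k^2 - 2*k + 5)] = 2*(-2*k^4 + 4*k^3 - 8*k^2 - 29*k - 3)/(4*k^4 - 8*k^3 + 24*k^2 - 20*k + 25)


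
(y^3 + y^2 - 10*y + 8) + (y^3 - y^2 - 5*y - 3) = 2*y^3 - 15*y + 5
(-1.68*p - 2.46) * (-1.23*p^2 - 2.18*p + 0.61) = 2.0664*p^3 + 6.6882*p^2 + 4.338*p - 1.5006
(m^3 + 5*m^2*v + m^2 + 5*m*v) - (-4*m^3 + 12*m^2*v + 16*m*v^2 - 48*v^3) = 5*m^3 - 7*m^2*v + m^2 - 16*m*v^2 + 5*m*v + 48*v^3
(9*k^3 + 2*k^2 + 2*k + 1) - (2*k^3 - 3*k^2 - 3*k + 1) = 7*k^3 + 5*k^2 + 5*k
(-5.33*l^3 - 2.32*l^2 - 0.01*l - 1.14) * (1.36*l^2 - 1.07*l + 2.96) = -7.2488*l^5 + 2.5479*l^4 - 13.308*l^3 - 8.4069*l^2 + 1.1902*l - 3.3744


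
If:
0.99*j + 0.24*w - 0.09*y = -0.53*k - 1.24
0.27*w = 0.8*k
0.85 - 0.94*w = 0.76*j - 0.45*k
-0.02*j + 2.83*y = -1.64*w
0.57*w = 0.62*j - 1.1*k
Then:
No Solution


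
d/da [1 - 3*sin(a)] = -3*cos(a)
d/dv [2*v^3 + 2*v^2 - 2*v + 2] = 6*v^2 + 4*v - 2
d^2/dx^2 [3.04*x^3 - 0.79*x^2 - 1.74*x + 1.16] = 18.24*x - 1.58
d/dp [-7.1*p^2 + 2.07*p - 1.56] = 2.07 - 14.2*p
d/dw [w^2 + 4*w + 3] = 2*w + 4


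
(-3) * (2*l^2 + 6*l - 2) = -6*l^2 - 18*l + 6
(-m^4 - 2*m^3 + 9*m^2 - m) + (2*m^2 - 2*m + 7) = -m^4 - 2*m^3 + 11*m^2 - 3*m + 7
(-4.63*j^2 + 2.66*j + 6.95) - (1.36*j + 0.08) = -4.63*j^2 + 1.3*j + 6.87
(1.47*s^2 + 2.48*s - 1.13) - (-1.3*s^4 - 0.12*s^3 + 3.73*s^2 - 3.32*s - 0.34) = 1.3*s^4 + 0.12*s^3 - 2.26*s^2 + 5.8*s - 0.79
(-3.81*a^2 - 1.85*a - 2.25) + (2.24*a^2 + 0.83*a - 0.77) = -1.57*a^2 - 1.02*a - 3.02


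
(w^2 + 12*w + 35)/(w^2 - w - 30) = (w + 7)/(w - 6)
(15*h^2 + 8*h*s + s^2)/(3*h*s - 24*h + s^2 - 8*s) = (5*h + s)/(s - 8)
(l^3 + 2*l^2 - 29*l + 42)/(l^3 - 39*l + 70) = (l - 3)/(l - 5)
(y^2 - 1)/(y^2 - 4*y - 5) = (y - 1)/(y - 5)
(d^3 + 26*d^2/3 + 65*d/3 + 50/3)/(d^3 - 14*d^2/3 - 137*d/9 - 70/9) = 3*(d^2 + 7*d + 10)/(3*d^2 - 19*d - 14)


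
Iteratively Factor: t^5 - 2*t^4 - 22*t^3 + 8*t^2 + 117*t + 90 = (t + 3)*(t^4 - 5*t^3 - 7*t^2 + 29*t + 30) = (t + 2)*(t + 3)*(t^3 - 7*t^2 + 7*t + 15) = (t - 3)*(t + 2)*(t + 3)*(t^2 - 4*t - 5) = (t - 5)*(t - 3)*(t + 2)*(t + 3)*(t + 1)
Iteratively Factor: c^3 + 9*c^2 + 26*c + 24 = (c + 2)*(c^2 + 7*c + 12) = (c + 2)*(c + 3)*(c + 4)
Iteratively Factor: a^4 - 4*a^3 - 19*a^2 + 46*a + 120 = (a - 5)*(a^3 + a^2 - 14*a - 24) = (a - 5)*(a + 2)*(a^2 - a - 12) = (a - 5)*(a + 2)*(a + 3)*(a - 4)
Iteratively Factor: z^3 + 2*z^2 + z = (z + 1)*(z^2 + z) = z*(z + 1)*(z + 1)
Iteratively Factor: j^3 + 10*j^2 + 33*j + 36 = (j + 3)*(j^2 + 7*j + 12) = (j + 3)*(j + 4)*(j + 3)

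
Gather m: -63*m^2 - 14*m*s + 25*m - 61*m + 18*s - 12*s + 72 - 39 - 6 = -63*m^2 + m*(-14*s - 36) + 6*s + 27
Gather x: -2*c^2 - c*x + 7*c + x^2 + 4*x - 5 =-2*c^2 + 7*c + x^2 + x*(4 - c) - 5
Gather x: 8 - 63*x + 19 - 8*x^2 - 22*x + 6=-8*x^2 - 85*x + 33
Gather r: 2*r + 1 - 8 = 2*r - 7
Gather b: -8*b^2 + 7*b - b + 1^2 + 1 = -8*b^2 + 6*b + 2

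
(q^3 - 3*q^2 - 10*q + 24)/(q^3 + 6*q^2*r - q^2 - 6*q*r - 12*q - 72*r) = (q - 2)/(q + 6*r)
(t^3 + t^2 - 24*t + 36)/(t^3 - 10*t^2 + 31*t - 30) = (t + 6)/(t - 5)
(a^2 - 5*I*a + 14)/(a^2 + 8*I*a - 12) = (a - 7*I)/(a + 6*I)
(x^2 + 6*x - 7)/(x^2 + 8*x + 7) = (x - 1)/(x + 1)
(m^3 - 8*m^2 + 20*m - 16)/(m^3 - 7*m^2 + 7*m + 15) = (m^3 - 8*m^2 + 20*m - 16)/(m^3 - 7*m^2 + 7*m + 15)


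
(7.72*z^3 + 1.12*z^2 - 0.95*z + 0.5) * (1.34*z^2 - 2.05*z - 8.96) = 10.3448*z^5 - 14.3252*z^4 - 72.7402*z^3 - 7.4177*z^2 + 7.487*z - 4.48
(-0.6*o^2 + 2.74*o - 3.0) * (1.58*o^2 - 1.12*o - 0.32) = -0.948*o^4 + 5.0012*o^3 - 7.6168*o^2 + 2.4832*o + 0.96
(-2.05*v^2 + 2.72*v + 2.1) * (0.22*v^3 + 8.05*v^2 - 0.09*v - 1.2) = -0.451*v^5 - 15.9041*v^4 + 22.5425*v^3 + 19.1202*v^2 - 3.453*v - 2.52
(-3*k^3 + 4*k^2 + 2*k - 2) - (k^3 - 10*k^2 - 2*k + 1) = -4*k^3 + 14*k^2 + 4*k - 3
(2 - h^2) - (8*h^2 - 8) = 10 - 9*h^2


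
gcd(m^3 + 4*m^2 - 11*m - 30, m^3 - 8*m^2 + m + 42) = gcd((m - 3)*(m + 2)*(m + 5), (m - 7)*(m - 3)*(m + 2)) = m^2 - m - 6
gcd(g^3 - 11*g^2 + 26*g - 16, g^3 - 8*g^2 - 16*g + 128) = g - 8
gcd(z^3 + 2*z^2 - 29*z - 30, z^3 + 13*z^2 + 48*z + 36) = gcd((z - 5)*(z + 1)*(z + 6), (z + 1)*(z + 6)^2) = z^2 + 7*z + 6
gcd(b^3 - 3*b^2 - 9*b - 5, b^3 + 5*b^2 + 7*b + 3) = b^2 + 2*b + 1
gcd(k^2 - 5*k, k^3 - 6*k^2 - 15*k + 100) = k - 5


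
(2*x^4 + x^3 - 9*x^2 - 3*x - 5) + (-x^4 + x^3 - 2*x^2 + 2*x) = x^4 + 2*x^3 - 11*x^2 - x - 5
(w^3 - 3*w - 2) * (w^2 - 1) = w^5 - 4*w^3 - 2*w^2 + 3*w + 2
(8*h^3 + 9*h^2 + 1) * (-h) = -8*h^4 - 9*h^3 - h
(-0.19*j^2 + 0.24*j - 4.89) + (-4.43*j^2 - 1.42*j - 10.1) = -4.62*j^2 - 1.18*j - 14.99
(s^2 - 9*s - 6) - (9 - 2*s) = s^2 - 7*s - 15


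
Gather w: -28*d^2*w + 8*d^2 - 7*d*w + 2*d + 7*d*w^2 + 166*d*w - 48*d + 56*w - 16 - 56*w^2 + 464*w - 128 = 8*d^2 - 46*d + w^2*(7*d - 56) + w*(-28*d^2 + 159*d + 520) - 144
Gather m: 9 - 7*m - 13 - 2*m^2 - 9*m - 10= -2*m^2 - 16*m - 14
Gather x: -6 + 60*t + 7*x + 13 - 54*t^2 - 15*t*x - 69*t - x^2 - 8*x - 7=-54*t^2 - 9*t - x^2 + x*(-15*t - 1)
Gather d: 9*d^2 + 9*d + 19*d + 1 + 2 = 9*d^2 + 28*d + 3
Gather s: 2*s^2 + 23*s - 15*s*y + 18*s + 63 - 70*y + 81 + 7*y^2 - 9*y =2*s^2 + s*(41 - 15*y) + 7*y^2 - 79*y + 144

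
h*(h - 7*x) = h^2 - 7*h*x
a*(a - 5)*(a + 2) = a^3 - 3*a^2 - 10*a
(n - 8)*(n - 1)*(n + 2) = n^3 - 7*n^2 - 10*n + 16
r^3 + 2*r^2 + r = r*(r + 1)^2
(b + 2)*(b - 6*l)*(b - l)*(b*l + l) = b^4*l - 7*b^3*l^2 + 3*b^3*l + 6*b^2*l^3 - 21*b^2*l^2 + 2*b^2*l + 18*b*l^3 - 14*b*l^2 + 12*l^3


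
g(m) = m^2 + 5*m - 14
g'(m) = 2*m + 5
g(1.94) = -0.54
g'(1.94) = 8.88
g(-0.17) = -14.82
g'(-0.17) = 4.66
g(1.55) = -3.85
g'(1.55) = 8.10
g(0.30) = -12.41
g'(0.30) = 5.60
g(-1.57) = -19.39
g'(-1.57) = 1.86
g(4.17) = 24.24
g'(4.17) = 13.34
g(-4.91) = -14.44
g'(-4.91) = -4.82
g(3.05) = 10.55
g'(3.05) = 11.10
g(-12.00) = 70.00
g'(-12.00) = -19.00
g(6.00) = 52.00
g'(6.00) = 17.00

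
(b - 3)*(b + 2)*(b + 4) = b^3 + 3*b^2 - 10*b - 24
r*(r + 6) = r^2 + 6*r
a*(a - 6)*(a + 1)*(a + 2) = a^4 - 3*a^3 - 16*a^2 - 12*a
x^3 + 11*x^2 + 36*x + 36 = (x + 2)*(x + 3)*(x + 6)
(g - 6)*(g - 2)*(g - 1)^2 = g^4 - 10*g^3 + 29*g^2 - 32*g + 12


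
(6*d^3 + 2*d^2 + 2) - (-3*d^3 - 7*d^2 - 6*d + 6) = 9*d^3 + 9*d^2 + 6*d - 4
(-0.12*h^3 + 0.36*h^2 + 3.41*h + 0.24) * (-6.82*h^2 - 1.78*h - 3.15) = 0.8184*h^5 - 2.2416*h^4 - 23.519*h^3 - 8.8406*h^2 - 11.1687*h - 0.756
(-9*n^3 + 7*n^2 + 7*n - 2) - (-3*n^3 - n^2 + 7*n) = -6*n^3 + 8*n^2 - 2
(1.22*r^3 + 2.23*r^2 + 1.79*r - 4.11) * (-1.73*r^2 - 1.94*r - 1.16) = -2.1106*r^5 - 6.2247*r^4 - 8.8381*r^3 + 1.0509*r^2 + 5.897*r + 4.7676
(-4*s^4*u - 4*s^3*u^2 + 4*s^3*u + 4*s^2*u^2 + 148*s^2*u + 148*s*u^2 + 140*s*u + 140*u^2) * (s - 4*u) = -4*s^5*u + 12*s^4*u^2 + 4*s^4*u + 16*s^3*u^3 - 12*s^3*u^2 + 148*s^3*u - 16*s^2*u^3 - 444*s^2*u^2 + 140*s^2*u - 592*s*u^3 - 420*s*u^2 - 560*u^3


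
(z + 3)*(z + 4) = z^2 + 7*z + 12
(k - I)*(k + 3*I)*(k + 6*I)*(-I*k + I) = -I*k^4 + 8*k^3 + I*k^3 - 8*k^2 + 9*I*k^2 + 18*k - 9*I*k - 18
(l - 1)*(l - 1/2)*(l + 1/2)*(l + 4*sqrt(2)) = l^4 - l^3 + 4*sqrt(2)*l^3 - 4*sqrt(2)*l^2 - l^2/4 - sqrt(2)*l + l/4 + sqrt(2)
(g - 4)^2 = g^2 - 8*g + 16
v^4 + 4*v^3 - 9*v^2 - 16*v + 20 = (v - 2)*(v - 1)*(v + 2)*(v + 5)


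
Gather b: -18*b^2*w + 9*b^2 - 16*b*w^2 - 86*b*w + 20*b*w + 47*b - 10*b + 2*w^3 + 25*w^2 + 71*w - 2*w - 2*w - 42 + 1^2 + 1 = b^2*(9 - 18*w) + b*(-16*w^2 - 66*w + 37) + 2*w^3 + 25*w^2 + 67*w - 40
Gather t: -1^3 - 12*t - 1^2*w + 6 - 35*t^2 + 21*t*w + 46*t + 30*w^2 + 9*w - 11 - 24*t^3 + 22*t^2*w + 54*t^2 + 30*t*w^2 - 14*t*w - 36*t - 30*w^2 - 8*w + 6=-24*t^3 + t^2*(22*w + 19) + t*(30*w^2 + 7*w - 2)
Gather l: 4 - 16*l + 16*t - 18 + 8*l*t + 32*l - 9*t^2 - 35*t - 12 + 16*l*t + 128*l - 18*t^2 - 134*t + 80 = l*(24*t + 144) - 27*t^2 - 153*t + 54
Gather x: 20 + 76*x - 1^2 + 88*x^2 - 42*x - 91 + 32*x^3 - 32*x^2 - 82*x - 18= 32*x^3 + 56*x^2 - 48*x - 90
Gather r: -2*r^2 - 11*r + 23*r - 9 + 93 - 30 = -2*r^2 + 12*r + 54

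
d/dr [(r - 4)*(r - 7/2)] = 2*r - 15/2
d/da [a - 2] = 1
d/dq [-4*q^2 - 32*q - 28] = -8*q - 32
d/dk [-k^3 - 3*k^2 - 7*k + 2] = -3*k^2 - 6*k - 7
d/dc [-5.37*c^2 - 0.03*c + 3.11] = -10.74*c - 0.03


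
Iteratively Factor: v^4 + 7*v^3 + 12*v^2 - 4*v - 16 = (v + 2)*(v^3 + 5*v^2 + 2*v - 8) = (v + 2)^2*(v^2 + 3*v - 4) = (v + 2)^2*(v + 4)*(v - 1)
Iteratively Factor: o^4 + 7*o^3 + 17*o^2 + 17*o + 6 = (o + 3)*(o^3 + 4*o^2 + 5*o + 2) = (o + 2)*(o + 3)*(o^2 + 2*o + 1) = (o + 1)*(o + 2)*(o + 3)*(o + 1)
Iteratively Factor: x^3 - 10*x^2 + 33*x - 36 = (x - 4)*(x^2 - 6*x + 9) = (x - 4)*(x - 3)*(x - 3)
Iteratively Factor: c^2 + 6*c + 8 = (c + 2)*(c + 4)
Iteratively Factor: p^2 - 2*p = (p)*(p - 2)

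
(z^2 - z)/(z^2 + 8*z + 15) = z*(z - 1)/(z^2 + 8*z + 15)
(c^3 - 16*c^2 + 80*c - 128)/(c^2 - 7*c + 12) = (c^2 - 12*c + 32)/(c - 3)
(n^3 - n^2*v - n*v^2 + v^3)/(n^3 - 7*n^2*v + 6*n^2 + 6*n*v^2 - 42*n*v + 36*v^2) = (-n^2 + v^2)/(-n^2 + 6*n*v - 6*n + 36*v)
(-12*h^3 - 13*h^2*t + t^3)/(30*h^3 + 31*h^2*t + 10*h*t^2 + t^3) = (-4*h^2 - 3*h*t + t^2)/(10*h^2 + 7*h*t + t^2)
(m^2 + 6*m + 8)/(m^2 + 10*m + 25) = (m^2 + 6*m + 8)/(m^2 + 10*m + 25)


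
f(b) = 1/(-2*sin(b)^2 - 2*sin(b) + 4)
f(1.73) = 13.24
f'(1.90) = -18.68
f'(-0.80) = -0.03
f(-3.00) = 0.24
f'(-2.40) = 0.03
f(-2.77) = 0.22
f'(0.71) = 1.02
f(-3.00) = 0.24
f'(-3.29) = -0.19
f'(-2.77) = -0.03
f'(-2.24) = 0.04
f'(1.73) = -165.21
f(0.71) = 0.54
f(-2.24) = 0.23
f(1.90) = 3.16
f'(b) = (4*sin(b)*cos(b) + 2*cos(b))/(-2*sin(b)^2 - 2*sin(b) + 4)^2 = (2*sin(b) + 1)*cos(b)/(2*(sin(b)^2 + sin(b) - 2)^2)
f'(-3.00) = -0.08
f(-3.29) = 0.27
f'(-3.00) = -0.08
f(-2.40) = 0.23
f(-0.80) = 0.23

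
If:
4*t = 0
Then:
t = 0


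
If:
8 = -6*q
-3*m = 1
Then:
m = -1/3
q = -4/3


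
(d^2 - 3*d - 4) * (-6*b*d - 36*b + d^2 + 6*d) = -6*b*d^3 - 18*b*d^2 + 132*b*d + 144*b + d^4 + 3*d^3 - 22*d^2 - 24*d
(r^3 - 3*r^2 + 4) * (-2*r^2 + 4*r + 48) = -2*r^5 + 10*r^4 + 36*r^3 - 152*r^2 + 16*r + 192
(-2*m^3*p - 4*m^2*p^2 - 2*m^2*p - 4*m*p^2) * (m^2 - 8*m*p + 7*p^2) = -2*m^5*p + 12*m^4*p^2 - 2*m^4*p + 18*m^3*p^3 + 12*m^3*p^2 - 28*m^2*p^4 + 18*m^2*p^3 - 28*m*p^4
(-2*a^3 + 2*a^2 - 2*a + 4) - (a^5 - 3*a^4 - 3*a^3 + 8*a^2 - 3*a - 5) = -a^5 + 3*a^4 + a^3 - 6*a^2 + a + 9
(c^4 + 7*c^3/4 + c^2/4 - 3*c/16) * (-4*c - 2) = -4*c^5 - 9*c^4 - 9*c^3/2 + c^2/4 + 3*c/8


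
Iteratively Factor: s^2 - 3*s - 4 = (s - 4)*(s + 1)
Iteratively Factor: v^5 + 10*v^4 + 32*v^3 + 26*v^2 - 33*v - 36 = (v + 4)*(v^4 + 6*v^3 + 8*v^2 - 6*v - 9) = (v + 3)*(v + 4)*(v^3 + 3*v^2 - v - 3) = (v + 3)^2*(v + 4)*(v^2 - 1) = (v - 1)*(v + 3)^2*(v + 4)*(v + 1)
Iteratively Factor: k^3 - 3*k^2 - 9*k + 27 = (k + 3)*(k^2 - 6*k + 9) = (k - 3)*(k + 3)*(k - 3)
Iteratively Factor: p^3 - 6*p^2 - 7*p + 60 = (p - 4)*(p^2 - 2*p - 15) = (p - 4)*(p + 3)*(p - 5)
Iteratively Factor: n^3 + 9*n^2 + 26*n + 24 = (n + 4)*(n^2 + 5*n + 6) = (n + 2)*(n + 4)*(n + 3)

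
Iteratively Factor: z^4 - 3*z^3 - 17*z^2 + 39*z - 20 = (z - 1)*(z^3 - 2*z^2 - 19*z + 20) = (z - 5)*(z - 1)*(z^2 + 3*z - 4) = (z - 5)*(z - 1)*(z + 4)*(z - 1)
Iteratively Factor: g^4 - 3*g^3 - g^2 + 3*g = (g - 1)*(g^3 - 2*g^2 - 3*g) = g*(g - 1)*(g^2 - 2*g - 3) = g*(g - 3)*(g - 1)*(g + 1)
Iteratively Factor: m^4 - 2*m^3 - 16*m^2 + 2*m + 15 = (m + 1)*(m^3 - 3*m^2 - 13*m + 15) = (m - 5)*(m + 1)*(m^2 + 2*m - 3) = (m - 5)*(m - 1)*(m + 1)*(m + 3)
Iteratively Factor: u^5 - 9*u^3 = (u)*(u^4 - 9*u^2) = u^2*(u^3 - 9*u) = u^2*(u - 3)*(u^2 + 3*u) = u^2*(u - 3)*(u + 3)*(u)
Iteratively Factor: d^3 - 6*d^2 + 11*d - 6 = (d - 3)*(d^2 - 3*d + 2) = (d - 3)*(d - 2)*(d - 1)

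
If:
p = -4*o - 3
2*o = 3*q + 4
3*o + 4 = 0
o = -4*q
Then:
No Solution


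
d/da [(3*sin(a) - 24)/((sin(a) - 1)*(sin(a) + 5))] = 3*(16*sin(a) + cos(a)^2 + 26)*cos(a)/((sin(a) - 1)^2*(sin(a) + 5)^2)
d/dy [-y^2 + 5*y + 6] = 5 - 2*y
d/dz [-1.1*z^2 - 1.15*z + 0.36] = -2.2*z - 1.15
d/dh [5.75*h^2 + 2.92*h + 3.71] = 11.5*h + 2.92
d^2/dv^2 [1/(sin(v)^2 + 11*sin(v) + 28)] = (-4*sin(v)^4 - 33*sin(v)^3 - 3*sin(v)^2 + 374*sin(v) + 186)/(sin(v)^2 + 11*sin(v) + 28)^3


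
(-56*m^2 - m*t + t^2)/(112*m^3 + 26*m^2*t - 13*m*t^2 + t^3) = (7*m + t)/(-14*m^2 - 5*m*t + t^2)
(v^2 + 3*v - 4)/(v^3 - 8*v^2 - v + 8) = (v + 4)/(v^2 - 7*v - 8)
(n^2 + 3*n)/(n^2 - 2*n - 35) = n*(n + 3)/(n^2 - 2*n - 35)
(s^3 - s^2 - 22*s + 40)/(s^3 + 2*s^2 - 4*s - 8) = (s^2 + s - 20)/(s^2 + 4*s + 4)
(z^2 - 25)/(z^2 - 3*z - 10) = (z + 5)/(z + 2)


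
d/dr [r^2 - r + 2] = 2*r - 1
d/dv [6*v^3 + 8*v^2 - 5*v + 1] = 18*v^2 + 16*v - 5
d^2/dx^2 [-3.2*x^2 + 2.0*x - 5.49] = -6.40000000000000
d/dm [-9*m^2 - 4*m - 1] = -18*m - 4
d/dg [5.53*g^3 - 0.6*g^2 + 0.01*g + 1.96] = 16.59*g^2 - 1.2*g + 0.01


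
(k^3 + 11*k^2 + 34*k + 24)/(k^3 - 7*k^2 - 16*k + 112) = (k^2 + 7*k + 6)/(k^2 - 11*k + 28)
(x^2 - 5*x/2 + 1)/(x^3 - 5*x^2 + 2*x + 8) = (x - 1/2)/(x^2 - 3*x - 4)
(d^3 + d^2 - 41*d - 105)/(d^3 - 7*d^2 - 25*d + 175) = (d + 3)/(d - 5)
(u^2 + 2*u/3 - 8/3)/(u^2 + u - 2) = (u - 4/3)/(u - 1)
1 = 1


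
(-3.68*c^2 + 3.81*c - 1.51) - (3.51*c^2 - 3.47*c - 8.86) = -7.19*c^2 + 7.28*c + 7.35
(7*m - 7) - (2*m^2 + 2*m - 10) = -2*m^2 + 5*m + 3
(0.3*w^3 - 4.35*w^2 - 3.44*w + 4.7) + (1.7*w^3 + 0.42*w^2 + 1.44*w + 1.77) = 2.0*w^3 - 3.93*w^2 - 2.0*w + 6.47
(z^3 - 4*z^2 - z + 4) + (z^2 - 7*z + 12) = z^3 - 3*z^2 - 8*z + 16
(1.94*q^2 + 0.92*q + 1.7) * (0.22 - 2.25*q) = -4.365*q^3 - 1.6432*q^2 - 3.6226*q + 0.374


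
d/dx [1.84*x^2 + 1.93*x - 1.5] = 3.68*x + 1.93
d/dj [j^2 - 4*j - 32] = 2*j - 4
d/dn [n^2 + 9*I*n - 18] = 2*n + 9*I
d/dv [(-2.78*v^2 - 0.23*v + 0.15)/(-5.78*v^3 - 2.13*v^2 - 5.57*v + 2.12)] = (-16.0684*v^4 - 2.6588*v^3 + 17.5957*v^2 - 11.1482*v + 0.3479)/(33.4084*v^6 + 24.6228*v^5 + 68.9261*v^4 - 0.779*v^3 + 21.9937*v^2 - 23.6168*v + 4.4944)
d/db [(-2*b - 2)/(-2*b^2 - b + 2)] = 2*(2*b^2 + b - (b + 1)*(4*b + 1) - 2)/(2*b^2 + b - 2)^2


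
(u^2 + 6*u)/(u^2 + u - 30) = u/(u - 5)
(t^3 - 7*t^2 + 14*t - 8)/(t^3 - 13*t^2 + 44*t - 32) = (t - 2)/(t - 8)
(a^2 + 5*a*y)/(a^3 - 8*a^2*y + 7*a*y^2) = (a + 5*y)/(a^2 - 8*a*y + 7*y^2)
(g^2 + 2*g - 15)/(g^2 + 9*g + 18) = (g^2 + 2*g - 15)/(g^2 + 9*g + 18)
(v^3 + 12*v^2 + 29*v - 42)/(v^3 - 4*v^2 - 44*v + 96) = (v^2 + 6*v - 7)/(v^2 - 10*v + 16)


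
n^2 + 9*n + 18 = (n + 3)*(n + 6)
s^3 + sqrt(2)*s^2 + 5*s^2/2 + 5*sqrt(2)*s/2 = s*(s + 5/2)*(s + sqrt(2))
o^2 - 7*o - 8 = (o - 8)*(o + 1)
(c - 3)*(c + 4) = c^2 + c - 12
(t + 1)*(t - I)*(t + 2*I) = t^3 + t^2 + I*t^2 + 2*t + I*t + 2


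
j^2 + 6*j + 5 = (j + 1)*(j + 5)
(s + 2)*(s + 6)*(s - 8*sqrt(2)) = s^3 - 8*sqrt(2)*s^2 + 8*s^2 - 64*sqrt(2)*s + 12*s - 96*sqrt(2)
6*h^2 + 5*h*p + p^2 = (2*h + p)*(3*h + p)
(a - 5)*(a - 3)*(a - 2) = a^3 - 10*a^2 + 31*a - 30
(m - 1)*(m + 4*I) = m^2 - m + 4*I*m - 4*I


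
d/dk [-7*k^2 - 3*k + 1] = -14*k - 3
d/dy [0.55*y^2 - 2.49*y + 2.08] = 1.1*y - 2.49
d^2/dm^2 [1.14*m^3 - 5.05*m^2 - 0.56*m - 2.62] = 6.84*m - 10.1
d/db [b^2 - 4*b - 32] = 2*b - 4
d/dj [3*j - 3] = 3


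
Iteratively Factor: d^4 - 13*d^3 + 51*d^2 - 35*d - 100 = (d - 5)*(d^3 - 8*d^2 + 11*d + 20) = (d - 5)*(d + 1)*(d^2 - 9*d + 20) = (d - 5)*(d - 4)*(d + 1)*(d - 5)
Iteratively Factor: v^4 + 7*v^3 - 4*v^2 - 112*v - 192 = (v + 4)*(v^3 + 3*v^2 - 16*v - 48) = (v + 4)^2*(v^2 - v - 12) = (v - 4)*(v + 4)^2*(v + 3)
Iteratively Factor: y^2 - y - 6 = (y - 3)*(y + 2)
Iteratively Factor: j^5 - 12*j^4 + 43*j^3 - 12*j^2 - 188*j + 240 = (j + 2)*(j^4 - 14*j^3 + 71*j^2 - 154*j + 120) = (j - 5)*(j + 2)*(j^3 - 9*j^2 + 26*j - 24) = (j - 5)*(j - 4)*(j + 2)*(j^2 - 5*j + 6) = (j - 5)*(j - 4)*(j - 3)*(j + 2)*(j - 2)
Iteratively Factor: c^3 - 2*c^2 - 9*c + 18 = (c + 3)*(c^2 - 5*c + 6) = (c - 2)*(c + 3)*(c - 3)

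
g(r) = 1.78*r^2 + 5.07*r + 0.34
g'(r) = 3.56*r + 5.07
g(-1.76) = -3.07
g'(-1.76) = -1.20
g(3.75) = 44.38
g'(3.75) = 18.42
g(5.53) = 82.81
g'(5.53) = 24.76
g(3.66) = 42.74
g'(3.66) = 18.10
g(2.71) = 27.15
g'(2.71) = 14.72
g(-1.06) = -3.03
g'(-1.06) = 1.30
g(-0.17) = -0.47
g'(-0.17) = 4.46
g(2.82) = 28.79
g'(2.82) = 15.11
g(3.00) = 31.57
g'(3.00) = 15.75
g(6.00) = 94.84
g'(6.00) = 26.43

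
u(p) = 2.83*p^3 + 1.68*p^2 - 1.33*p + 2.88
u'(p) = 8.49*p^2 + 3.36*p - 1.33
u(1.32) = 10.56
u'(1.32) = 17.90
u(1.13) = 7.61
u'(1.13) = 13.31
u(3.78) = 174.71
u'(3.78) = 132.68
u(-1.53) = -1.29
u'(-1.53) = 13.40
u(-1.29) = 1.32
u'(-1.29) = 8.46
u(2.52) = 55.49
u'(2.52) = 61.05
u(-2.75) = -39.61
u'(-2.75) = 53.64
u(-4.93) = -288.83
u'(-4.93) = 188.45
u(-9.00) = -1912.14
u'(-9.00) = 656.12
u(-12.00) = -4629.48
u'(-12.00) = 1180.91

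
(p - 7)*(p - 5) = p^2 - 12*p + 35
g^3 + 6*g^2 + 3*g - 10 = (g - 1)*(g + 2)*(g + 5)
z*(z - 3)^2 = z^3 - 6*z^2 + 9*z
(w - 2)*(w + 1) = w^2 - w - 2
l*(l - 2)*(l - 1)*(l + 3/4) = l^4 - 9*l^3/4 - l^2/4 + 3*l/2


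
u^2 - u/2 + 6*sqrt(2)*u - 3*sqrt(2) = (u - 1/2)*(u + 6*sqrt(2))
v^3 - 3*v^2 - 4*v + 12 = (v - 3)*(v - 2)*(v + 2)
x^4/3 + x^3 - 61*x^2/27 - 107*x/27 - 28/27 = (x/3 + 1/3)*(x - 7/3)*(x + 1/3)*(x + 4)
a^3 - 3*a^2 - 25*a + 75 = (a - 5)*(a - 3)*(a + 5)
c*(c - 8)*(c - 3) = c^3 - 11*c^2 + 24*c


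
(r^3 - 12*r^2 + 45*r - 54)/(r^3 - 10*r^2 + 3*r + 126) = (r^2 - 6*r + 9)/(r^2 - 4*r - 21)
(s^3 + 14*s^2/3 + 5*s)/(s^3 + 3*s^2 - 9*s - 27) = s*(3*s + 5)/(3*(s^2 - 9))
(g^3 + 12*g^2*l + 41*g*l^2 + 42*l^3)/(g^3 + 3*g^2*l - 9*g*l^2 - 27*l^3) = (g^2 + 9*g*l + 14*l^2)/(g^2 - 9*l^2)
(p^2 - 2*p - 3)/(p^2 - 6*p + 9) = (p + 1)/(p - 3)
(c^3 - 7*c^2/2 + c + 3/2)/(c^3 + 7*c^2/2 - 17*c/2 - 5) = (c^2 - 4*c + 3)/(c^2 + 3*c - 10)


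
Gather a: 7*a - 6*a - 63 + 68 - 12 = a - 7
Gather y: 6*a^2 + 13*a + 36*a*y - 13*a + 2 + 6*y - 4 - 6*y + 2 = 6*a^2 + 36*a*y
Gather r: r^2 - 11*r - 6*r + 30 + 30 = r^2 - 17*r + 60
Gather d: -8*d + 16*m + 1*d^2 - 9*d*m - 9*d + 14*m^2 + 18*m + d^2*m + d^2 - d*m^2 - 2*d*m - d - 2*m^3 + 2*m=d^2*(m + 2) + d*(-m^2 - 11*m - 18) - 2*m^3 + 14*m^2 + 36*m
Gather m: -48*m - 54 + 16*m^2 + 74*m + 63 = 16*m^2 + 26*m + 9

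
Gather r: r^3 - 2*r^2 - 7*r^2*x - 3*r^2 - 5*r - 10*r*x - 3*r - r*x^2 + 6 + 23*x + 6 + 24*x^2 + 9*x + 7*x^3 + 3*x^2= r^3 + r^2*(-7*x - 5) + r*(-x^2 - 10*x - 8) + 7*x^3 + 27*x^2 + 32*x + 12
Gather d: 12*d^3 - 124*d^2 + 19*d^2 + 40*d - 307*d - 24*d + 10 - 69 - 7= 12*d^3 - 105*d^2 - 291*d - 66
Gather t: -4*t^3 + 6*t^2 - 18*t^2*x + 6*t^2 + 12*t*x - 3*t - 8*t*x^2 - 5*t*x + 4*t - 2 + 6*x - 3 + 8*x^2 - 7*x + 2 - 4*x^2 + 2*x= -4*t^3 + t^2*(12 - 18*x) + t*(-8*x^2 + 7*x + 1) + 4*x^2 + x - 3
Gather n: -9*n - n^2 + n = -n^2 - 8*n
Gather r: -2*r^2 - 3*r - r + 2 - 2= -2*r^2 - 4*r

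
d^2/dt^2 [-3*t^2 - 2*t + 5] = -6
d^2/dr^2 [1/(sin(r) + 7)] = (7*sin(r) + cos(r)^2 + 1)/(sin(r) + 7)^3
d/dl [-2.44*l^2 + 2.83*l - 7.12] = 2.83 - 4.88*l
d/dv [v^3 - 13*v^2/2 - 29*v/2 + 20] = 3*v^2 - 13*v - 29/2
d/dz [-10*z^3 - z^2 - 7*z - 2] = -30*z^2 - 2*z - 7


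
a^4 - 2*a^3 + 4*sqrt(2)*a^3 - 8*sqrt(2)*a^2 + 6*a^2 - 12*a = a*(a - 2)*(a + sqrt(2))*(a + 3*sqrt(2))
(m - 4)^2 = m^2 - 8*m + 16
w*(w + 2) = w^2 + 2*w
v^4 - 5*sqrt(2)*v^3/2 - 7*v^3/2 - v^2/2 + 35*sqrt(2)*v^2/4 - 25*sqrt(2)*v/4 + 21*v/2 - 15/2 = (v - 5/2)*(v - 1)*(v - 3*sqrt(2))*(v + sqrt(2)/2)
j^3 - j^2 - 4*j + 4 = (j - 2)*(j - 1)*(j + 2)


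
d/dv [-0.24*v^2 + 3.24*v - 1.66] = 3.24 - 0.48*v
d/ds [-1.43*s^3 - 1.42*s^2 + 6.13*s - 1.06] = -4.29*s^2 - 2.84*s + 6.13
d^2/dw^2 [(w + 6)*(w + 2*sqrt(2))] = 2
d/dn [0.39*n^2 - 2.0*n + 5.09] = 0.78*n - 2.0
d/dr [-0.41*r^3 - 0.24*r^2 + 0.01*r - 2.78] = -1.23*r^2 - 0.48*r + 0.01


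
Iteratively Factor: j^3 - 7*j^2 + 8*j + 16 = (j - 4)*(j^2 - 3*j - 4) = (j - 4)*(j + 1)*(j - 4)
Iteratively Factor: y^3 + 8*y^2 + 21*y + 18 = (y + 3)*(y^2 + 5*y + 6) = (y + 3)^2*(y + 2)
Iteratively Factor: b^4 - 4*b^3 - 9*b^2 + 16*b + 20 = (b - 2)*(b^3 - 2*b^2 - 13*b - 10) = (b - 5)*(b - 2)*(b^2 + 3*b + 2) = (b - 5)*(b - 2)*(b + 2)*(b + 1)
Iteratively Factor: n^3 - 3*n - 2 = (n - 2)*(n^2 + 2*n + 1) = (n - 2)*(n + 1)*(n + 1)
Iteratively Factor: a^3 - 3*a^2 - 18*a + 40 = (a - 2)*(a^2 - a - 20) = (a - 2)*(a + 4)*(a - 5)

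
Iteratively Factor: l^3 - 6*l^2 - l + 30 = (l - 5)*(l^2 - l - 6) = (l - 5)*(l + 2)*(l - 3)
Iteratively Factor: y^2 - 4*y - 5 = (y - 5)*(y + 1)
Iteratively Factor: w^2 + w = (w + 1)*(w)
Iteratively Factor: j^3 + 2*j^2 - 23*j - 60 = (j + 3)*(j^2 - j - 20) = (j - 5)*(j + 3)*(j + 4)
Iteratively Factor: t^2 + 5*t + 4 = (t + 4)*(t + 1)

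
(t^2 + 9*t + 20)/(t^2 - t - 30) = (t + 4)/(t - 6)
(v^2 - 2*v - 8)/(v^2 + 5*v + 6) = (v - 4)/(v + 3)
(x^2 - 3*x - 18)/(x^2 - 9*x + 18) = (x + 3)/(x - 3)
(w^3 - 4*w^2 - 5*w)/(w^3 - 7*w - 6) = w*(w - 5)/(w^2 - w - 6)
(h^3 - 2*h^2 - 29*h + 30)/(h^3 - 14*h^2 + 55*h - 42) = (h + 5)/(h - 7)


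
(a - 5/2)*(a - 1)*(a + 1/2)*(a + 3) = a^4 - 33*a^2/4 + 7*a/2 + 15/4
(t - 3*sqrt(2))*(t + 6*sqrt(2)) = t^2 + 3*sqrt(2)*t - 36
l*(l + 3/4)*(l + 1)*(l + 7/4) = l^4 + 7*l^3/2 + 61*l^2/16 + 21*l/16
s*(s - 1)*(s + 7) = s^3 + 6*s^2 - 7*s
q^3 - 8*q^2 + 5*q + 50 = (q - 5)^2*(q + 2)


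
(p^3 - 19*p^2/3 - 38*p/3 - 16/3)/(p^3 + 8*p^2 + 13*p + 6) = (3*p^2 - 22*p - 16)/(3*(p^2 + 7*p + 6))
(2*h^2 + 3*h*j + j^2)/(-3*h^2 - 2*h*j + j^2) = (-2*h - j)/(3*h - j)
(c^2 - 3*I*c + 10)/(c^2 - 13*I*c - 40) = (c + 2*I)/(c - 8*I)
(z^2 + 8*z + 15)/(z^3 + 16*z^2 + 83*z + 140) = (z + 3)/(z^2 + 11*z + 28)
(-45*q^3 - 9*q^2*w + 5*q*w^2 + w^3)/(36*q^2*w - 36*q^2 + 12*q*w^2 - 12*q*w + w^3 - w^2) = (-45*q^3 - 9*q^2*w + 5*q*w^2 + w^3)/(36*q^2*w - 36*q^2 + 12*q*w^2 - 12*q*w + w^3 - w^2)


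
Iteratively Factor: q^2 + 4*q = (q)*(q + 4)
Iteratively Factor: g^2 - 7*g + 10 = (g - 2)*(g - 5)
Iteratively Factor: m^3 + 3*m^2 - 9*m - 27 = (m + 3)*(m^2 - 9) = (m - 3)*(m + 3)*(m + 3)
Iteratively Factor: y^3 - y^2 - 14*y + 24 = (y - 3)*(y^2 + 2*y - 8) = (y - 3)*(y - 2)*(y + 4)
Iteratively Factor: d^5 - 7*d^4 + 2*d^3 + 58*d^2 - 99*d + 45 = (d + 3)*(d^4 - 10*d^3 + 32*d^2 - 38*d + 15) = (d - 1)*(d + 3)*(d^3 - 9*d^2 + 23*d - 15) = (d - 5)*(d - 1)*(d + 3)*(d^2 - 4*d + 3) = (d - 5)*(d - 3)*(d - 1)*(d + 3)*(d - 1)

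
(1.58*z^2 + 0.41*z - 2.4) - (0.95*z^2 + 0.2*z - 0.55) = 0.63*z^2 + 0.21*z - 1.85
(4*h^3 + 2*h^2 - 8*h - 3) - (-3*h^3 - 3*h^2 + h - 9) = 7*h^3 + 5*h^2 - 9*h + 6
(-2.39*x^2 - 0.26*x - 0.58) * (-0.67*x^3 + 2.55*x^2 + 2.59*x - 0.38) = 1.6013*x^5 - 5.9203*x^4 - 6.4645*x^3 - 1.2442*x^2 - 1.4034*x + 0.2204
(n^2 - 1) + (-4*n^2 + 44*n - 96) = -3*n^2 + 44*n - 97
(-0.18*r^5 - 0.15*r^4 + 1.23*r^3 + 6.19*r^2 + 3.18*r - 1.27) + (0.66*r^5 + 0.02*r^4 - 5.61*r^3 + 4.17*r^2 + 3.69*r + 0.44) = 0.48*r^5 - 0.13*r^4 - 4.38*r^3 + 10.36*r^2 + 6.87*r - 0.83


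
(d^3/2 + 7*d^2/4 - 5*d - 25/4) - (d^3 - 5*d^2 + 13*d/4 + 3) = -d^3/2 + 27*d^2/4 - 33*d/4 - 37/4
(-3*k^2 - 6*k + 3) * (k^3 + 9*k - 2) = -3*k^5 - 6*k^4 - 24*k^3 - 48*k^2 + 39*k - 6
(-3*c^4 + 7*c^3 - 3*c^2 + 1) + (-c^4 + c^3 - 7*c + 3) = -4*c^4 + 8*c^3 - 3*c^2 - 7*c + 4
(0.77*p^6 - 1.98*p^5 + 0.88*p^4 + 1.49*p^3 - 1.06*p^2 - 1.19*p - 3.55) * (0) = 0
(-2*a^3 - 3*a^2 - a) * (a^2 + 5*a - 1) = -2*a^5 - 13*a^4 - 14*a^3 - 2*a^2 + a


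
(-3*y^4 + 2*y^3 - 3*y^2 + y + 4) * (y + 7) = -3*y^5 - 19*y^4 + 11*y^3 - 20*y^2 + 11*y + 28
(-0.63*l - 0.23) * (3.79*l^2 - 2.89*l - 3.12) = -2.3877*l^3 + 0.949*l^2 + 2.6303*l + 0.7176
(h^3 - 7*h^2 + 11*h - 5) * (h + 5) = h^4 - 2*h^3 - 24*h^2 + 50*h - 25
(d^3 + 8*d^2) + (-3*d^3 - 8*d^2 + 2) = 2 - 2*d^3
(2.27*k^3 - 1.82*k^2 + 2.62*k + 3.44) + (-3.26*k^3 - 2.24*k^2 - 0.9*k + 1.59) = -0.99*k^3 - 4.06*k^2 + 1.72*k + 5.03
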